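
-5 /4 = -1.25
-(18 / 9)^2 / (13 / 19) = -76 / 13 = -5.85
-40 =-40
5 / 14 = 0.36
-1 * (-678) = 678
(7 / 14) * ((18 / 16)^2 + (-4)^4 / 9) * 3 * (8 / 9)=17113 / 432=39.61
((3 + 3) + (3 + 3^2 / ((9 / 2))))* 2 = 22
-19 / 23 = -0.83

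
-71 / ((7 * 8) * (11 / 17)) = -1207 / 616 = -1.96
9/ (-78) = -3/ 26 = -0.12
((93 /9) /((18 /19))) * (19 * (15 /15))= 11191 /54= 207.24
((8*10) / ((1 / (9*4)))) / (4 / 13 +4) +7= 4729 / 7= 675.57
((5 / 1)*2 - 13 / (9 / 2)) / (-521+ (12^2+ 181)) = -16 / 441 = -0.04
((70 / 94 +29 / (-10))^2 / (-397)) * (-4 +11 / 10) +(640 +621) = 1105892711901 / 876973000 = 1261.03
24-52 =-28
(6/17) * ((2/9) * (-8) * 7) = -224/51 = -4.39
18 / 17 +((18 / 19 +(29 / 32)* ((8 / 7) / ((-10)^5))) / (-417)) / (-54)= 21564093590633 / 20365279200000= 1.06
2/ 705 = 0.00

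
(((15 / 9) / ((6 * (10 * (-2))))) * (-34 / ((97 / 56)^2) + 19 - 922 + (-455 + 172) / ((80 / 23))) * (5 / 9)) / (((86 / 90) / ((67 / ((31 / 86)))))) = 251075552435 / 168007104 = 1494.43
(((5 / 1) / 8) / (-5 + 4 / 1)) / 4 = -5 / 32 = -0.16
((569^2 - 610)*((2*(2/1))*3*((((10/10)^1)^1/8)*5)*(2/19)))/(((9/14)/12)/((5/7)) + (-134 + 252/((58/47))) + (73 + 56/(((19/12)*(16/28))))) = 5622827400/4522093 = 1243.41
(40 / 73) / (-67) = -40 / 4891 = -0.01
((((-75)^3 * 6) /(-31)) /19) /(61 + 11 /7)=2953125 /42997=68.68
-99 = -99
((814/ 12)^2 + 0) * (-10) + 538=-818561/ 18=-45475.61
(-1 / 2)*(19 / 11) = -19 / 22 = -0.86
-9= -9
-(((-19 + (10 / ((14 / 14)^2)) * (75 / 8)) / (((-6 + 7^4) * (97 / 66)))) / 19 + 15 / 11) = -132528087 / 97107670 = -1.36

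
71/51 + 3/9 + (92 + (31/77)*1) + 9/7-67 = 111581/3927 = 28.41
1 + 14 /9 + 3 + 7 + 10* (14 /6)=323 /9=35.89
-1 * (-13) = 13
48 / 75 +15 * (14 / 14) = 391 / 25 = 15.64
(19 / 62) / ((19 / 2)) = 1 / 31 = 0.03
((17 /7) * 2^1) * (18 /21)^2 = 1224 /343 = 3.57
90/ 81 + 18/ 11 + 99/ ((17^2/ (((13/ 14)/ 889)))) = 978482581/ 356092506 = 2.75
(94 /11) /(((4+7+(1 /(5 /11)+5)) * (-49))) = -470 /49049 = -0.01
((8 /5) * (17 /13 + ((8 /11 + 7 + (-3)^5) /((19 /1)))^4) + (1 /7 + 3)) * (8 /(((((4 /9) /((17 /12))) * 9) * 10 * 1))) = 55526183531483947 /5208921247530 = 10659.82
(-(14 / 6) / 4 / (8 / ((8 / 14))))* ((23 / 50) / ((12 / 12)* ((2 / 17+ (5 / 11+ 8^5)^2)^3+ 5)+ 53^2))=-0.00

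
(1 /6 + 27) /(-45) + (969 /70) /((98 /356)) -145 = -1765469 /18522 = -95.32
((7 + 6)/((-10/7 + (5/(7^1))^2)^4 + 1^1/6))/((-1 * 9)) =-149884826/91105653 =-1.65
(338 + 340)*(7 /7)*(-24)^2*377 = 147229056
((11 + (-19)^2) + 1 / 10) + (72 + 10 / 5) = 4461 / 10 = 446.10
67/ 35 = 1.91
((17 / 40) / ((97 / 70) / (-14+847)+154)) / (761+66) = 99127 / 29705300796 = 0.00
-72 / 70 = -36 / 35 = -1.03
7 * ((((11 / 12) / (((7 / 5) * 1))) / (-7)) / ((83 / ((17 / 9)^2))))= -15895 / 564732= -0.03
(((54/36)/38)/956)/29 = 3/2107024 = 0.00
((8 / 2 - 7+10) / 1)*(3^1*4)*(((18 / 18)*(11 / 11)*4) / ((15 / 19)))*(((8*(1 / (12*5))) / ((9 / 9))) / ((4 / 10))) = 2128 / 15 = 141.87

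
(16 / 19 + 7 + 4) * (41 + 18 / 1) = 13275 / 19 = 698.68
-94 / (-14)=47 / 7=6.71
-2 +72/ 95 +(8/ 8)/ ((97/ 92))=-0.29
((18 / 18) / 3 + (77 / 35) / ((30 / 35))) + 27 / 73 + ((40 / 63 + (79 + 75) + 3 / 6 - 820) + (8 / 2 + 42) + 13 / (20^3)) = -22648919413 / 36792000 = -615.59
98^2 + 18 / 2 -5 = 9608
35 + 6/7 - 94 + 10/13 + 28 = -2673/91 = -29.37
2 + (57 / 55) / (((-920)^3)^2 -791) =66699050147839913047 / 33349525073919956495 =2.00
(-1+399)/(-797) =-398/797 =-0.50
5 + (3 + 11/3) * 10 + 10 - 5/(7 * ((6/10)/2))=555/7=79.29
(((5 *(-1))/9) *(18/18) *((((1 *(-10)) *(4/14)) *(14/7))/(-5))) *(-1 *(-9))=-40/7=-5.71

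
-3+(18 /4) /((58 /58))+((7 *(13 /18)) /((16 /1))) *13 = 1615 /288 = 5.61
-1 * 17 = -17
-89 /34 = -2.62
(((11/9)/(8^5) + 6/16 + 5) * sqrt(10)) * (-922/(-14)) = 730760143 * sqrt(10)/2064384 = 1119.40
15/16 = 0.94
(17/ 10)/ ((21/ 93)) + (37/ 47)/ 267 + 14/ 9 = 23947079/ 2635290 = 9.09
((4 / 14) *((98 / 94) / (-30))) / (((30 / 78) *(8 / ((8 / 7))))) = -13 / 3525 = -0.00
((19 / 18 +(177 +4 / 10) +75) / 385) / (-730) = -22811 / 25294500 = -0.00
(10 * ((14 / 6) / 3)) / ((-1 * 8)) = -35 / 36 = -0.97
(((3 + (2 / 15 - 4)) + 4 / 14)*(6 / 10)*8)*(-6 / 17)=2928 / 2975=0.98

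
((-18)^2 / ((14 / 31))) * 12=8609.14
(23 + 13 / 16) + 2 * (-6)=189 / 16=11.81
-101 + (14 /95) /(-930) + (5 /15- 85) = -2733944 /14725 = -185.67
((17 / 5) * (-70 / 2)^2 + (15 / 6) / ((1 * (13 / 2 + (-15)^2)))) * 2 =3856800 / 463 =8330.02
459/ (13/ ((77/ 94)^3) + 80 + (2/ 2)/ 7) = 209548647/ 47385451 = 4.42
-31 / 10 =-3.10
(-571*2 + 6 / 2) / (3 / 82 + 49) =-93398 / 4021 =-23.23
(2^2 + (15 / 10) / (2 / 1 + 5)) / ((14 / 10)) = 295 / 98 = 3.01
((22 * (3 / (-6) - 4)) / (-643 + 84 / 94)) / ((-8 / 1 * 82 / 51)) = -237303 / 19797424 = -0.01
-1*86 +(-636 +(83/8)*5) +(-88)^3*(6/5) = -32737461/40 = -818436.52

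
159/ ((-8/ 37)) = -735.38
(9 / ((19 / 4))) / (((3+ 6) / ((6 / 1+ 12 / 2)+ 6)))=72 / 19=3.79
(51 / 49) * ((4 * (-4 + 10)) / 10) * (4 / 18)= 136 / 245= 0.56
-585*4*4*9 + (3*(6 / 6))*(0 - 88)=-84504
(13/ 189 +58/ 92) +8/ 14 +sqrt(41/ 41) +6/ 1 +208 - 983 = -6665945/ 8694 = -766.73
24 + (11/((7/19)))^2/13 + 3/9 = 177544/1911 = 92.91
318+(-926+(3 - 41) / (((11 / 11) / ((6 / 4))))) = -665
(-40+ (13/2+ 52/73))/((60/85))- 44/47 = -3901901/82344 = -47.39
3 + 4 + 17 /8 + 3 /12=75 /8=9.38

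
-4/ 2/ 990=-1/ 495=-0.00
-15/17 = -0.88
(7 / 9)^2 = 49 / 81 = 0.60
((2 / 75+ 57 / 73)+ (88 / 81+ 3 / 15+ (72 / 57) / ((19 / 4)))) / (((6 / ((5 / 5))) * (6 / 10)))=62966126 / 96056685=0.66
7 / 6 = 1.17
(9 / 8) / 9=0.12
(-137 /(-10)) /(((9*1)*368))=137 /33120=0.00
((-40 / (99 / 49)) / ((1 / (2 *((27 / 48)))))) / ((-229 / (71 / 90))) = 0.08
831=831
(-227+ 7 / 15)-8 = -3518 / 15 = -234.53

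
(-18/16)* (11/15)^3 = -0.44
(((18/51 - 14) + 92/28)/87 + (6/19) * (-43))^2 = 806703959889/4299293761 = 187.64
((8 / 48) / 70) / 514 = 1 / 215880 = 0.00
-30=-30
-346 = -346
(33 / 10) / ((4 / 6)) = 4.95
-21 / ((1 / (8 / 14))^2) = -48 / 7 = -6.86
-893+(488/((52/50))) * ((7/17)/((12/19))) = -587.08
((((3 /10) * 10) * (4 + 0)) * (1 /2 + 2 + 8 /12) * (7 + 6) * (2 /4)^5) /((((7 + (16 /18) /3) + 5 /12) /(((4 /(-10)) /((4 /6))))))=-20007 /16660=-1.20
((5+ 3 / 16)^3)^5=61118316854865828343112727707 / 1152921504606846976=53011689530.16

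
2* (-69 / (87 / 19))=-874 / 29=-30.14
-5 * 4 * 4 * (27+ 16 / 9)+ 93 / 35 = -724363 / 315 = -2299.57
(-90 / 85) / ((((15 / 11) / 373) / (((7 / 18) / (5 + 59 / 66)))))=-19.11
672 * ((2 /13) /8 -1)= -659.08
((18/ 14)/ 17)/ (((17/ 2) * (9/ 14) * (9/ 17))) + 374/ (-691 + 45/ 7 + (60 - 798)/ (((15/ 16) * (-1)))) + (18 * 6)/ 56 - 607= -1156804591/ 1923516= -601.40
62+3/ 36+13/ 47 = 35171/ 564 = 62.36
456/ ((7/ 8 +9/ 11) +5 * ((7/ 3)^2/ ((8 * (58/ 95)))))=20946816/ 333803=62.75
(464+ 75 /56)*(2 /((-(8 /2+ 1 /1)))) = -26059 /140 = -186.14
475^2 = 225625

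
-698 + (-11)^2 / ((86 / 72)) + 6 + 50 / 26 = -329125 / 559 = -588.77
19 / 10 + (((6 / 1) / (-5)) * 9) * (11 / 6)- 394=-4119 / 10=-411.90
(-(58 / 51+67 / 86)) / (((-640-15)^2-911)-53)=-8405 / 1877475546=-0.00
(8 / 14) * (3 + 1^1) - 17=-103 / 7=-14.71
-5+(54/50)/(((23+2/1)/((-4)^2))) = -2693/625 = -4.31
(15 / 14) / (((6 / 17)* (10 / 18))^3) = 142.13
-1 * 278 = -278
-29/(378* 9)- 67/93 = -76877/105462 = -0.73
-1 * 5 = -5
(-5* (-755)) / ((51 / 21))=26425 / 17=1554.41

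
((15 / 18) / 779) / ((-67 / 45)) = -75 / 104386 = -0.00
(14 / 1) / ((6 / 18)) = 42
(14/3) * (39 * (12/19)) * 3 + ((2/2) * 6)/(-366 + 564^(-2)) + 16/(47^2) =1684990164358424/4886395399085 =344.83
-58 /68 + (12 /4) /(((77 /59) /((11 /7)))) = 2.76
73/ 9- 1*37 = -260/ 9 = -28.89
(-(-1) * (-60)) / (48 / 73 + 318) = -730 / 3877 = -0.19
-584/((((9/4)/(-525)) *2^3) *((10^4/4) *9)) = 511/675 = 0.76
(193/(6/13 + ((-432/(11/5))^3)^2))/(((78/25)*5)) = 1709556365/7921676620136511776196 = 0.00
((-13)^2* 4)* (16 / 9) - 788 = 3724 / 9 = 413.78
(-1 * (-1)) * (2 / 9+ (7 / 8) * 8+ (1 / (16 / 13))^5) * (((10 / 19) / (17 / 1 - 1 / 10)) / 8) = 137498225 / 4661968896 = 0.03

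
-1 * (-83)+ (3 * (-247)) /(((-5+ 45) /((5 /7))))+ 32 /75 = 294817 /4200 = 70.19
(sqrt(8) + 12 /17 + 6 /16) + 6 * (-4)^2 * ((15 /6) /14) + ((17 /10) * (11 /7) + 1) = 2 * sqrt(2) + 104221 /4760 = 24.72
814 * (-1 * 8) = -6512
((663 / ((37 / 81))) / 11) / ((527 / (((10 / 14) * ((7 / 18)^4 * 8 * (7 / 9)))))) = 156065 / 6131862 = 0.03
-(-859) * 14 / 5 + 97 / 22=265057 / 110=2409.61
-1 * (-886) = 886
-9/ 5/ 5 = -9/ 25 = -0.36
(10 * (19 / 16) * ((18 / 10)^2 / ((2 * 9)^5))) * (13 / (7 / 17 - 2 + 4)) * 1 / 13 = 0.00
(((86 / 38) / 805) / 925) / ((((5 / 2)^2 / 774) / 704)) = 93722112 / 353696875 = 0.26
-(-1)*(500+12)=512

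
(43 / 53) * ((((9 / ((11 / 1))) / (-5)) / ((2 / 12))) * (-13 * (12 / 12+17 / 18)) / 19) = 1.06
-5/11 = -0.45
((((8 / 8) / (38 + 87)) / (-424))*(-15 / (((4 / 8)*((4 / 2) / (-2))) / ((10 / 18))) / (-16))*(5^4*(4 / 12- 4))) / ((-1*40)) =275 / 244224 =0.00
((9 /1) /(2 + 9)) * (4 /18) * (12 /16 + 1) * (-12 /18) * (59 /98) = -59 /462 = -0.13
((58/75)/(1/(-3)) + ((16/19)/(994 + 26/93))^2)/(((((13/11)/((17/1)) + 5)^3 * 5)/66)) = -402425522214316504453/1712079498875443758000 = -0.24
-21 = -21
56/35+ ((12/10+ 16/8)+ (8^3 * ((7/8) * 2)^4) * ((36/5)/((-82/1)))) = -85452/205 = -416.84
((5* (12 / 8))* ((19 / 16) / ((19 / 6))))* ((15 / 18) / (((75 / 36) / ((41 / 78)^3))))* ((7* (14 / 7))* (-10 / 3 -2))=-482447 / 39546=-12.20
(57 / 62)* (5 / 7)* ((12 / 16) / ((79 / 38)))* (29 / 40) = 94221 / 548576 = 0.17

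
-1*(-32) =32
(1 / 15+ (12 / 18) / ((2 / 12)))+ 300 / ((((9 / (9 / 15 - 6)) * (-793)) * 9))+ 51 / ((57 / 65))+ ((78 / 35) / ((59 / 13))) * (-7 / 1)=784223144 / 13334295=58.81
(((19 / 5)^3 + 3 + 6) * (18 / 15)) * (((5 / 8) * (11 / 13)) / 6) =10978 / 1625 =6.76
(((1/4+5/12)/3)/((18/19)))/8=19/648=0.03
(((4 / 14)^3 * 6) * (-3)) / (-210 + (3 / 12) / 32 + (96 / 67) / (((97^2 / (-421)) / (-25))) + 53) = 11619588096 / 4300745660155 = 0.00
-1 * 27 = -27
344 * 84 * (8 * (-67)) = -15488256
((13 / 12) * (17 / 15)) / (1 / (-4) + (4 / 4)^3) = 221 / 135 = 1.64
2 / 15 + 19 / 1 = 287 / 15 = 19.13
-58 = -58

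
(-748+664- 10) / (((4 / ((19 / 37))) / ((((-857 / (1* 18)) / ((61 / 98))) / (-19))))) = -1973671 / 40626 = -48.58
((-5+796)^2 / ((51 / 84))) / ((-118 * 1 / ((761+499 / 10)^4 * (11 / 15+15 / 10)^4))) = -277131236327800457436236151 / 2950000000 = -93942791975525578.79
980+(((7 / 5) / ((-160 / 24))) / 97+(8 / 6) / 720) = 980.00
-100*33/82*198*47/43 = -15354900/1763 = -8709.53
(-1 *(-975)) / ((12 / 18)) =2925 / 2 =1462.50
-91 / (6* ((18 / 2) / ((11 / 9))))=-1001 / 486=-2.06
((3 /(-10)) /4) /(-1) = 3 /40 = 0.08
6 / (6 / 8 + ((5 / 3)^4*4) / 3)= 5832 / 10729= 0.54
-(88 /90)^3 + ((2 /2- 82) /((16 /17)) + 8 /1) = -115178069 /1458000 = -79.00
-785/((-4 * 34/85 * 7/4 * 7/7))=3925/14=280.36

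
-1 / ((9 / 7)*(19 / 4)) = -28 / 171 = -0.16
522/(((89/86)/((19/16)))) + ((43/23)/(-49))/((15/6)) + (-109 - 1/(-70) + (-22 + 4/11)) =10334765687/22066660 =468.34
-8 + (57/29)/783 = -60533/7569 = -8.00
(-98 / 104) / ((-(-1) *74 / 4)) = -0.05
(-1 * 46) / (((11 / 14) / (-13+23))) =-6440 / 11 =-585.45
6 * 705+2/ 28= 59221/ 14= 4230.07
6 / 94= 3 / 47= 0.06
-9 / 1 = -9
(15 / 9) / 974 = 5 / 2922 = 0.00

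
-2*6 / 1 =-12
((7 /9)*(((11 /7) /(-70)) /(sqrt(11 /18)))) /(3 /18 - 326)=sqrt(22) /68425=0.00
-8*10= -80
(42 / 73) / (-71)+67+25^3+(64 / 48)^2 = 732067274 / 46647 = 15693.77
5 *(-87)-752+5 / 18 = -21361 / 18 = -1186.72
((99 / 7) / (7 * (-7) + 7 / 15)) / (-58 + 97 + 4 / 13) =-1485 / 200312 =-0.01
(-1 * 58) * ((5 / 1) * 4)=-1160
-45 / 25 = -9 / 5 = -1.80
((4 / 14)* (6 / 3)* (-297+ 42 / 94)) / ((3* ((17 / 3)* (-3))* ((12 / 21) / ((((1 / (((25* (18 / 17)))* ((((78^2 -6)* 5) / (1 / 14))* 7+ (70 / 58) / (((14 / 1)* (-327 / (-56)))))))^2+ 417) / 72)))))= 3538556022203934358330072499 / 105072748092708580800000000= 33.68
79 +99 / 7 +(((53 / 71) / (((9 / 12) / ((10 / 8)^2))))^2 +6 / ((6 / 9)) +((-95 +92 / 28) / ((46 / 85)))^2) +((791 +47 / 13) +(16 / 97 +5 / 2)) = 702861017384841277 / 23727174713424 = 29622.62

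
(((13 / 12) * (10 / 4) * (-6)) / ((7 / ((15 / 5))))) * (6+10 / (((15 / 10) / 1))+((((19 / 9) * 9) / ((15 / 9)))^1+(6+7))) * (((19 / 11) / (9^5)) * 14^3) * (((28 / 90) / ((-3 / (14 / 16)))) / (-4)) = -82433533 / 175375530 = -0.47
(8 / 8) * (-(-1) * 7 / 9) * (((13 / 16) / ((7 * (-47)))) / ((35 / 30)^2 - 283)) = 13 / 1906132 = 0.00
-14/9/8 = -7/36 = -0.19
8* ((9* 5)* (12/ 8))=540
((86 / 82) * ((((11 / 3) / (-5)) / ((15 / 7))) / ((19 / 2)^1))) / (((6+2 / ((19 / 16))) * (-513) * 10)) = 3311 / 3454670250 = 0.00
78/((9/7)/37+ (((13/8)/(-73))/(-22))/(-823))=213614008608/95161769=2244.75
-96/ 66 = -1.45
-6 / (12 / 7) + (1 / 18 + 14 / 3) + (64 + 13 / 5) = 3052 / 45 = 67.82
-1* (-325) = 325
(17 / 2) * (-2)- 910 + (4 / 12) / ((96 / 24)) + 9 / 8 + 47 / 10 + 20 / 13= -1434503 / 1560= -919.55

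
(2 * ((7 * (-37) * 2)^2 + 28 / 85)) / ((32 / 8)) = 11403784 / 85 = 134162.16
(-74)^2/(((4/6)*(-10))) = -4107/5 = -821.40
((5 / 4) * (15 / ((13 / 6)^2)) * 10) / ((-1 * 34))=-3375 / 2873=-1.17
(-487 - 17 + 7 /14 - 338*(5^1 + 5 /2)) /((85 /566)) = -1719791 /85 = -20232.84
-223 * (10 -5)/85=-223/17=-13.12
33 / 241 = 0.14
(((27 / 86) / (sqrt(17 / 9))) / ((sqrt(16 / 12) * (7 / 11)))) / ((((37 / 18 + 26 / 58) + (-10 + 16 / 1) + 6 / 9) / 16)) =1860408 * sqrt(51) / 24495079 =0.54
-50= -50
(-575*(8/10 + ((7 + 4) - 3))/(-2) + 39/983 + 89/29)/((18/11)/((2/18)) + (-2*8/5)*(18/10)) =9929057600/35149131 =282.48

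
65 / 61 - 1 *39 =-2314 / 61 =-37.93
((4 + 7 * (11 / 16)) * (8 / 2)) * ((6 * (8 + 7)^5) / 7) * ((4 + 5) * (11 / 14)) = 31800346875 / 196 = 162246667.73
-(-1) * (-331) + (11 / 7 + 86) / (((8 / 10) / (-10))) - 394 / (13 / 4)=-1546.87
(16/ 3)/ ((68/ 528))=41.41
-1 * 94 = -94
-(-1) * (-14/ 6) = -7/ 3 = -2.33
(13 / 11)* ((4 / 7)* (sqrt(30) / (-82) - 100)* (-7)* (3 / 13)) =6* sqrt(30) / 451 + 1200 / 11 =109.16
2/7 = 0.29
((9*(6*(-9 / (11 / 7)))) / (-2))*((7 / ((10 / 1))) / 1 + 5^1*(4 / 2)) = 182007 / 110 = 1654.61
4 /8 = 1 /2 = 0.50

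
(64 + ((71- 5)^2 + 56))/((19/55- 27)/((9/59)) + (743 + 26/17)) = 37665540/4794817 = 7.86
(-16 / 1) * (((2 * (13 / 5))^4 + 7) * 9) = -106295.27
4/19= 0.21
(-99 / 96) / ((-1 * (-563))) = -33 / 18016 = -0.00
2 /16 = 1 /8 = 0.12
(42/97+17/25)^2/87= 7284601/511614375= 0.01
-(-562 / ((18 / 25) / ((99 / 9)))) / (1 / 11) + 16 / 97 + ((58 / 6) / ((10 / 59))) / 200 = 164905635901 / 1746000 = 94447.67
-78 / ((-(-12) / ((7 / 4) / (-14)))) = 13 / 16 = 0.81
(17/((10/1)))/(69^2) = 17/47610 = 0.00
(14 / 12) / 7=1 / 6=0.17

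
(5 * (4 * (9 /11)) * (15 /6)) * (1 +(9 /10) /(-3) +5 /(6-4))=1440 /11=130.91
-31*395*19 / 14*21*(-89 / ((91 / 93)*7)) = 5777056305 / 1274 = 4534581.09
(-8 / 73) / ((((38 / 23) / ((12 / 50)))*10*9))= -92 / 520125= -0.00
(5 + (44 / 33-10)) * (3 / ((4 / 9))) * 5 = -495 / 4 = -123.75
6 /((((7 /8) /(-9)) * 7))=-432 /49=-8.82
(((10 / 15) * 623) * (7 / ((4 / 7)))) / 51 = 30527 / 306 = 99.76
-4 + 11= 7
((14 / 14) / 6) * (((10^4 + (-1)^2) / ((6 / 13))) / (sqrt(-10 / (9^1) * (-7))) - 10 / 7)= -5 / 21 + 130013 * sqrt(70) / 840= 1294.72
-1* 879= -879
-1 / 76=-0.01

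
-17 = -17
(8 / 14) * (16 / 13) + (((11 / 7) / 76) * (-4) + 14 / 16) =20687 / 13832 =1.50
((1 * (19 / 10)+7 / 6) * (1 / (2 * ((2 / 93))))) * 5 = 713 / 2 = 356.50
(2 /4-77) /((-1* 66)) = 51 /44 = 1.16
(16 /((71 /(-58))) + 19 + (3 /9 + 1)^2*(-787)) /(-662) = 2.10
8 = 8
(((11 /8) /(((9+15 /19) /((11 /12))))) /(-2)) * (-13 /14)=29887 /499968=0.06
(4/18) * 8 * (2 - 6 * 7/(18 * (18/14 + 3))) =1048/405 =2.59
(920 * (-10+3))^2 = 41473600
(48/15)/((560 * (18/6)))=1/525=0.00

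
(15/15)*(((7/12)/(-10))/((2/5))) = -7/48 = -0.15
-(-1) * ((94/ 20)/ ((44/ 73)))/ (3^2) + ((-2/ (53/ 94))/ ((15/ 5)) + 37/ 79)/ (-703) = 10110853771/ 11656105560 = 0.87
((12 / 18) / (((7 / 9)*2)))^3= 27 / 343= 0.08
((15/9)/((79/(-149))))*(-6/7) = 1490/553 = 2.69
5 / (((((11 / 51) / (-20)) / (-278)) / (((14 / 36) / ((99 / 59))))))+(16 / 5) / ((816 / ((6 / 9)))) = 8295312226 / 277695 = 29872.03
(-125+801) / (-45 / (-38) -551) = -25688 / 20893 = -1.23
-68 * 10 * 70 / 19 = -47600 / 19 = -2505.26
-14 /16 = -7 /8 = -0.88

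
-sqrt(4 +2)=-sqrt(6)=-2.45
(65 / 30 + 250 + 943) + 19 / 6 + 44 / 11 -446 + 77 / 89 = 202172 / 267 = 757.20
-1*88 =-88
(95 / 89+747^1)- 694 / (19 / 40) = -1205658 / 1691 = -712.99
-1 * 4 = -4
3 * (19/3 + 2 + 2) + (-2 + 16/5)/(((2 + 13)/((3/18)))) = 2326/75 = 31.01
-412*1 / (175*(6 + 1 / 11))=-4532 / 11725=-0.39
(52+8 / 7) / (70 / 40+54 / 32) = 5952 / 385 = 15.46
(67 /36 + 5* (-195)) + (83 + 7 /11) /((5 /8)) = -839.32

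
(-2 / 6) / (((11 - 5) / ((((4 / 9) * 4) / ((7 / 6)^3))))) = -64 / 1029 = -0.06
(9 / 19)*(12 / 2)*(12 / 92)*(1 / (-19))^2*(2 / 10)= 162 / 788785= 0.00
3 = 3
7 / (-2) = -7 / 2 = -3.50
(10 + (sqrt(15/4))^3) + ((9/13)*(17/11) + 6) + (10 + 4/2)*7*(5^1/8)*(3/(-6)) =-5251/572 + 15*sqrt(15)/8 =-1.92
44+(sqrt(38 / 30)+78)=sqrt(285) / 15+122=123.13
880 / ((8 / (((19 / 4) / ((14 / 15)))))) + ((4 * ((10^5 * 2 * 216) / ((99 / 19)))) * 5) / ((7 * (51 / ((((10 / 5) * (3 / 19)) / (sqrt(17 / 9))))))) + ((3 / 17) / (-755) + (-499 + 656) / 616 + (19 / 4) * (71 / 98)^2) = 3051242374057 / 5423762960 + 576000000 * sqrt(17) / 22253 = 107285.66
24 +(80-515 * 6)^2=9060124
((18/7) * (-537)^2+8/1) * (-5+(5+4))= 20762792/7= 2966113.14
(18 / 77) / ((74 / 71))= 639 / 2849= 0.22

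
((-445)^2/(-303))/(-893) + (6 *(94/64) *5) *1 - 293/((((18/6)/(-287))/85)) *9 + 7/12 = 92833491903119/4329264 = 21443250.38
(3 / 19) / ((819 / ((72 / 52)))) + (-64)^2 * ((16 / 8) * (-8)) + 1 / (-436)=-642250984853 / 9799972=-65536.00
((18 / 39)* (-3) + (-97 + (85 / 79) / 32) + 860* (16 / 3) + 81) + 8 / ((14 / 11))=3157823845 / 690144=4575.60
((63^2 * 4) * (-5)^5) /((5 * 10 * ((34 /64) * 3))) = -10584000 /17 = -622588.24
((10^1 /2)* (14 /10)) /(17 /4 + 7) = 28 /45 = 0.62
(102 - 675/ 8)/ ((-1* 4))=-141/ 32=-4.41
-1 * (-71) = 71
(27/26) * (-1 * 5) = -135/26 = -5.19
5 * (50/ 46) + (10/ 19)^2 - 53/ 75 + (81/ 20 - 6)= 3.06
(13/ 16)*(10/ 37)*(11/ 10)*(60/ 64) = 2145/ 9472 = 0.23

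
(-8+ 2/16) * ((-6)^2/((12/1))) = -189/8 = -23.62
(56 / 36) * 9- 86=-72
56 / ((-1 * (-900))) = 14 / 225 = 0.06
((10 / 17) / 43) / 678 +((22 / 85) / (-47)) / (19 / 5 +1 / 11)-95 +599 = 628098917672 / 1246231461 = 504.00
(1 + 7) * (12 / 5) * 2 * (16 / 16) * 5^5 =120000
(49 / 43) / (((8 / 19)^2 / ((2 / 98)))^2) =130321 / 8630272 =0.02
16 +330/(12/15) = 857/2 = 428.50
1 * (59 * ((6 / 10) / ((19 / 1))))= 177 / 95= 1.86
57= 57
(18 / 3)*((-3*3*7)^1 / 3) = -126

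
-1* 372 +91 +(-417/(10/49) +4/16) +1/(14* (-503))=-163659611/70420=-2324.05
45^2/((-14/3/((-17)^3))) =29846475/14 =2131891.07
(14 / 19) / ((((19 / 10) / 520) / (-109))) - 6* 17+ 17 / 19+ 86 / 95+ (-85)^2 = -26815736 / 1805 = -14856.36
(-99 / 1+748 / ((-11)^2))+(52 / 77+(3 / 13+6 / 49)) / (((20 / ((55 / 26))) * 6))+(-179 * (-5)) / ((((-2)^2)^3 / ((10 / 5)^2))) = -40294159 / 1093092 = -36.86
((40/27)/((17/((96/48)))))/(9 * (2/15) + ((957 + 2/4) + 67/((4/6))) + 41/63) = 2800/17026503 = 0.00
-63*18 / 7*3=-486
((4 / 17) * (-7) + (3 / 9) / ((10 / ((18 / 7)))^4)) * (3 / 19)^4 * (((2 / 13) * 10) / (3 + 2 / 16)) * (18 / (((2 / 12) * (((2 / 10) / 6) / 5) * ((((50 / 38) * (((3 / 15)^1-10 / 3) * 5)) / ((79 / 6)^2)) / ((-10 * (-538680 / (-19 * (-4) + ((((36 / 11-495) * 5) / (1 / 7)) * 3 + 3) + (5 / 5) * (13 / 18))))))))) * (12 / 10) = -8602.11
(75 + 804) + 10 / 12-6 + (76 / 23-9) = 119803 / 138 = 868.14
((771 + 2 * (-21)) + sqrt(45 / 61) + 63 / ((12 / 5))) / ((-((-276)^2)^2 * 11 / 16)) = -1007 / 5319217728 - sqrt(305) / 81118070352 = -0.00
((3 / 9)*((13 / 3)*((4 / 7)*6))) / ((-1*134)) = -52 / 1407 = -0.04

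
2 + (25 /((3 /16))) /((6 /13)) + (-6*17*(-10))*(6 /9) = 8738 /9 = 970.89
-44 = -44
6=6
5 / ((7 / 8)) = 40 / 7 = 5.71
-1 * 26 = -26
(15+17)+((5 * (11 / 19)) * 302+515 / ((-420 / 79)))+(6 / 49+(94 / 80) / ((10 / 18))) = 453347989 / 558600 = 811.58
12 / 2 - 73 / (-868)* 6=2823 / 434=6.50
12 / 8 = 3 / 2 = 1.50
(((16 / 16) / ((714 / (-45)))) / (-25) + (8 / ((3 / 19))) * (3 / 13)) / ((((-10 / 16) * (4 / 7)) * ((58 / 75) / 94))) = -25509579 / 6409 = -3980.27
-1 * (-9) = 9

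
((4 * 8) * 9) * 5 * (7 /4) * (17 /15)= 2856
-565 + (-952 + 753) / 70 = -39749 / 70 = -567.84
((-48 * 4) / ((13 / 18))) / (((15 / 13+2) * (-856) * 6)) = 72 / 4387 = 0.02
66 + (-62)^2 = 3910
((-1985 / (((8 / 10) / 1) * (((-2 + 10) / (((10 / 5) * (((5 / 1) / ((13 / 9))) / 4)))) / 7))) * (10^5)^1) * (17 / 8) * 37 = -29544619516.23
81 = 81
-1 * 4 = -4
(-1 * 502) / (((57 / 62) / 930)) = -9648440 / 19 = -507812.63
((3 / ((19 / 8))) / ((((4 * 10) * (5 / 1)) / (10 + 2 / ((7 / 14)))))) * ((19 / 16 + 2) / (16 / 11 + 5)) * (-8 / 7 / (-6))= 561 / 67450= 0.01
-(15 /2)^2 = -225 /4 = -56.25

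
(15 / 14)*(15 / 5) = 45 / 14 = 3.21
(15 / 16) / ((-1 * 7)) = -15 / 112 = -0.13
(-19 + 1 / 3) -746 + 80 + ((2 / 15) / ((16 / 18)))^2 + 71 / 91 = -74677943 / 109200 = -683.86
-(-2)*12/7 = 24/7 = 3.43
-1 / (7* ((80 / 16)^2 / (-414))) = 414 / 175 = 2.37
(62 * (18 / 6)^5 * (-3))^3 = -92333150302392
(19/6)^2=10.03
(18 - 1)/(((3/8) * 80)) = 17/30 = 0.57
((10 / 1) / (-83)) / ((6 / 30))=-50 / 83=-0.60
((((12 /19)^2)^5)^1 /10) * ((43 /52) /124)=83201458176 /12354098509469015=0.00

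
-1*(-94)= 94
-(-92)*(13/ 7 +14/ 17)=29348/ 119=246.62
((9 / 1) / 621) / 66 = 1 / 4554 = 0.00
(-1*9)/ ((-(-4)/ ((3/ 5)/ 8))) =-27/ 160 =-0.17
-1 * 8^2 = -64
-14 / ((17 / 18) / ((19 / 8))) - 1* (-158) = 4175 / 34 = 122.79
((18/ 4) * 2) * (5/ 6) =15/ 2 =7.50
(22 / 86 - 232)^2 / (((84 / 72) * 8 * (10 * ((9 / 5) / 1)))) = 99301225 / 310632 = 319.67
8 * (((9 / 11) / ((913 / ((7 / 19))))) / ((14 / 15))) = 540 / 190817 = 0.00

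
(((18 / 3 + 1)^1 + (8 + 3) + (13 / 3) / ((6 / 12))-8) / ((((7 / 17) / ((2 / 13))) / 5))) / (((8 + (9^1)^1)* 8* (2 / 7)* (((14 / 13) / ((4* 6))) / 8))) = 160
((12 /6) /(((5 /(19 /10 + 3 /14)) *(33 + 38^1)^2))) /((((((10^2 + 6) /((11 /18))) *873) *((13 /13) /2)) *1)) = 814 /367356195675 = 0.00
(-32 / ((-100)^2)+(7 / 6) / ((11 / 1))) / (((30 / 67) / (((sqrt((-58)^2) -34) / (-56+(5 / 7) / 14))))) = -55719076 / 565434375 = -0.10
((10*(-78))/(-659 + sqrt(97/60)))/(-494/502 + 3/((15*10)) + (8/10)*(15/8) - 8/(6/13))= -580585590000/8239435084993 - 29367000*sqrt(1455)/8239435084993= -0.07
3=3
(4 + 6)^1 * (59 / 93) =590 / 93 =6.34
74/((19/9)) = 666/19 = 35.05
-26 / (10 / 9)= -117 / 5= -23.40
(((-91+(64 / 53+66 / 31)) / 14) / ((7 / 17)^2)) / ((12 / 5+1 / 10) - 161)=41624959 / 178645033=0.23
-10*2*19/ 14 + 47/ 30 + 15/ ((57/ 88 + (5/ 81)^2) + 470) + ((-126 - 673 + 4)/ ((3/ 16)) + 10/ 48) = -324536441590911/ 76086958360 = -4265.34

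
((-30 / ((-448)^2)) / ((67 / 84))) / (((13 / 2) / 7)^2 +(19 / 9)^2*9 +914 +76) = -2835 / 15596630912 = -0.00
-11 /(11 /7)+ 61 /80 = -499 /80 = -6.24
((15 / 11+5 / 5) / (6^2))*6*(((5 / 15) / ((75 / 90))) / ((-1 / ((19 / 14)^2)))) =-4693 / 16170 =-0.29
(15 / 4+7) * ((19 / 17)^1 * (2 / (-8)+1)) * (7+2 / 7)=7353 / 112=65.65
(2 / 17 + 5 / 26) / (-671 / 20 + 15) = -1370 / 81991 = -0.02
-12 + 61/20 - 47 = -1119/20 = -55.95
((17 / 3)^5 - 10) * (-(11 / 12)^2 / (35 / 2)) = -171508667 / 612360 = -280.08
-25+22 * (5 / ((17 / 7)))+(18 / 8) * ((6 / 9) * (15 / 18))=1465 / 68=21.54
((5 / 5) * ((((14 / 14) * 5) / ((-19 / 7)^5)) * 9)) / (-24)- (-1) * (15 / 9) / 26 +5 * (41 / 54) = 26929402015 / 6952885992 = 3.87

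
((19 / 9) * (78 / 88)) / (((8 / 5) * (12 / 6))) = 1235 / 2112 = 0.58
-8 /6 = -1.33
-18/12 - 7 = -17/2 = -8.50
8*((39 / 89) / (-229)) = -312 / 20381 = -0.02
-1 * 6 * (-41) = 246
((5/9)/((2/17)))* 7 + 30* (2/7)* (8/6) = 5605/126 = 44.48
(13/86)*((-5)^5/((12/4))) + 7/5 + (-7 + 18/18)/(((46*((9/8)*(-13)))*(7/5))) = -421343467/2699970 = -156.05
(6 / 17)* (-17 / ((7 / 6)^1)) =-5.14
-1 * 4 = -4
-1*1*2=-2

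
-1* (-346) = 346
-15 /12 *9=-45 /4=-11.25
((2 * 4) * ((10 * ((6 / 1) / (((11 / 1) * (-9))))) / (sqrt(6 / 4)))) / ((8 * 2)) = -10 * sqrt(6) / 99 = -0.25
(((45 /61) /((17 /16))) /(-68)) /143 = -180 /2520947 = -0.00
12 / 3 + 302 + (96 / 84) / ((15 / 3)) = 10718 / 35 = 306.23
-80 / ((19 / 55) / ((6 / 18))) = -4400 / 57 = -77.19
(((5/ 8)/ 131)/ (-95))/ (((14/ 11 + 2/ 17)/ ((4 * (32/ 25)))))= -748/ 4044625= -0.00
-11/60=-0.18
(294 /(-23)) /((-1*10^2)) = 147 /1150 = 0.13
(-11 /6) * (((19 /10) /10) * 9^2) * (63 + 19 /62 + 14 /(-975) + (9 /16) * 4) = -14905117359 /8060000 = -1849.27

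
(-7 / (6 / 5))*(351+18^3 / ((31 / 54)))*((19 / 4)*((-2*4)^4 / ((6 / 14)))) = -86280015360 / 31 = -2783226301.94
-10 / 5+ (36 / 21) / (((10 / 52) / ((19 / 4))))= 1412 / 35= 40.34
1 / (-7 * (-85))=1 / 595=0.00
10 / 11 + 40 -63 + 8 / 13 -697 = -102742 / 143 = -718.48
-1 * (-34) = 34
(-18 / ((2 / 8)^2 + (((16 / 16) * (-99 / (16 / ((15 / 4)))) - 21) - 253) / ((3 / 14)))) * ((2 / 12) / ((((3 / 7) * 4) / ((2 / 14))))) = 24 / 133141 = 0.00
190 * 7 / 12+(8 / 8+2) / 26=4327 / 39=110.95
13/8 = 1.62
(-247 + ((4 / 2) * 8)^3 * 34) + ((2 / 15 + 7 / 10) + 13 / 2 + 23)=417142 / 3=139047.33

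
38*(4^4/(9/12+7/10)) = 6708.97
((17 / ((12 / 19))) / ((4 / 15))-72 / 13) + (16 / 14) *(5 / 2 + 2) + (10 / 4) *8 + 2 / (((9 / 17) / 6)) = 625535 / 4368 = 143.21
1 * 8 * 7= 56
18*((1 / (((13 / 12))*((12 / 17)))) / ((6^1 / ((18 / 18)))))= 51 / 13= 3.92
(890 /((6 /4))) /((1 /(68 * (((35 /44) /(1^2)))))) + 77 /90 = 31773847 /990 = 32094.79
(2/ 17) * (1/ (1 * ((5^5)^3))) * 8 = 16/ 518798828125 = 0.00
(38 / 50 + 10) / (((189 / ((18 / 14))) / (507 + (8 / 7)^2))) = 6699983 / 180075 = 37.21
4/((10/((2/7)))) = 4/35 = 0.11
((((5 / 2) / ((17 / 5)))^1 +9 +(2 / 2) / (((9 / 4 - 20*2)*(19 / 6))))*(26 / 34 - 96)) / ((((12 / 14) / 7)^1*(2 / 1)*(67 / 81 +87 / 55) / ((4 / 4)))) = -111777549958305 / 71186729696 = -1570.20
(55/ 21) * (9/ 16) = 165/ 112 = 1.47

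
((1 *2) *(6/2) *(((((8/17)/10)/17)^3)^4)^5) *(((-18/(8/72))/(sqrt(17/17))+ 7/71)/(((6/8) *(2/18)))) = -220024451686285554610021375074084876976128/55508458887408108671305849084637359745417613180773163363124513258856800489879138049234901740030941911084016654023238848699048960780842027144253277305512017658628565186518244445323944091796875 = -0.00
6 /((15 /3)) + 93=471 /5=94.20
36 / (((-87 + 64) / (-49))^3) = 4235364 / 12167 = 348.10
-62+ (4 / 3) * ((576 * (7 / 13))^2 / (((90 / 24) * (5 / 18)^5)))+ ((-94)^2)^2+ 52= 260777611089318 / 2640625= 98756018.40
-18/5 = -3.60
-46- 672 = -718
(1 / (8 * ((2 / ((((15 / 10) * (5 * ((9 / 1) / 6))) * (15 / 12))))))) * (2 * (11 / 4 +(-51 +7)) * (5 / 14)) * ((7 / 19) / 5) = -37125 / 19456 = -1.91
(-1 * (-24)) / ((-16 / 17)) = -51 / 2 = -25.50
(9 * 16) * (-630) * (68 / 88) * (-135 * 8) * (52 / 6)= 7217683200 / 11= 656153018.18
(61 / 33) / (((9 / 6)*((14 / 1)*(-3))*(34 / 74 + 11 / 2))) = -4514 / 916839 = -0.00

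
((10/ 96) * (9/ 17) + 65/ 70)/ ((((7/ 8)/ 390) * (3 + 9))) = 121745/ 3332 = 36.54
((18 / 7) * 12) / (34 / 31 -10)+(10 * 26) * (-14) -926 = -735684 / 161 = -4569.47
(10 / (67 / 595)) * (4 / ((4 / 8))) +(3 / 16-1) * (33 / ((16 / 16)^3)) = 732857 / 1072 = 683.64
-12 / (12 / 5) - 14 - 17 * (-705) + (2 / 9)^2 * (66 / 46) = 7430930 / 621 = 11966.07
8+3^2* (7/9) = 15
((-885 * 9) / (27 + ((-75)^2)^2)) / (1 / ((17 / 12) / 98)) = -5015 / 1378126176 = -0.00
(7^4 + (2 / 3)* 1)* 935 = 6736675 / 3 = 2245558.33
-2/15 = -0.13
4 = 4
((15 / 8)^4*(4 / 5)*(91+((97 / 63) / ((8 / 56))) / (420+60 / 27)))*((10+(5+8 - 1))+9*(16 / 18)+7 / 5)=4398772149 / 155648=28261.03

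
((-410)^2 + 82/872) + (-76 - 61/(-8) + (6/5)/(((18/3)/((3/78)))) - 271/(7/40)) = 66053856697/396760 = 166483.16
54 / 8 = 27 / 4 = 6.75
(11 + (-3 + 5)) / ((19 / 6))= 78 / 19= 4.11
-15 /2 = -7.50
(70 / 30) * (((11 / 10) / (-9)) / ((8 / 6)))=-77 / 360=-0.21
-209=-209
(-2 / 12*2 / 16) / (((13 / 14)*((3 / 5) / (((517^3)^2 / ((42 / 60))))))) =-477400937186464225 / 468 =-1020087472620650.05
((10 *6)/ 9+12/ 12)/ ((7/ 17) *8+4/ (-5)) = 1955/ 636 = 3.07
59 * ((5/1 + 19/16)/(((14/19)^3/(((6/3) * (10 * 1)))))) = 200317095/10976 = 18250.46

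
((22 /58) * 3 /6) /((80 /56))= 0.13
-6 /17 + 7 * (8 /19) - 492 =-158078 /323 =-489.41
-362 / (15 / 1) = -362 / 15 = -24.13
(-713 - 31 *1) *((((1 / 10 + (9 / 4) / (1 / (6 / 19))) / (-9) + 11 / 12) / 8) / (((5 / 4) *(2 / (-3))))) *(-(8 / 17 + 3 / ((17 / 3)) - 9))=350548 / 475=738.00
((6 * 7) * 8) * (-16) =-5376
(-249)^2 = 62001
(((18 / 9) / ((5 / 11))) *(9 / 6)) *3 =99 / 5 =19.80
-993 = -993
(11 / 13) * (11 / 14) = 121 / 182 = 0.66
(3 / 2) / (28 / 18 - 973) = -27 / 17486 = -0.00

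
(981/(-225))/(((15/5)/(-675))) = 981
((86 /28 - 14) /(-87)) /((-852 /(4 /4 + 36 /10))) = -391 /576520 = -0.00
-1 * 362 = -362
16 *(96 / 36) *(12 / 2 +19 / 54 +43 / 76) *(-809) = -367480160 / 1539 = -238778.53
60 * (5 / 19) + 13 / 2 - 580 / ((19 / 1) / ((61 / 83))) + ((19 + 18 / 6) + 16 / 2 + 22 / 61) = 5813209 / 192394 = 30.22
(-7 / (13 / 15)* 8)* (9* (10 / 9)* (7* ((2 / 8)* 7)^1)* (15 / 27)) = -171500 / 39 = -4397.44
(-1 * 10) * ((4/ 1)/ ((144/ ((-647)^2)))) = -2093045/ 18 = -116280.28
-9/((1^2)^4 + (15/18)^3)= -1944/341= -5.70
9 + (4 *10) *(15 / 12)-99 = -40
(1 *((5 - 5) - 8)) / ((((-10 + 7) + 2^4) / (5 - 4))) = -8 / 13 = -0.62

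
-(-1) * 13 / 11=13 / 11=1.18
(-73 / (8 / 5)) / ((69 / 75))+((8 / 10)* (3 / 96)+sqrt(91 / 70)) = -22801 / 460+sqrt(130) / 10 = -48.43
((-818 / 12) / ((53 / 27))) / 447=-1227 / 15794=-0.08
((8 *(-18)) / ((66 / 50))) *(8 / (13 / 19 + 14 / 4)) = -121600 / 583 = -208.58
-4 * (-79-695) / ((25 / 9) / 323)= 9000072 / 25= 360002.88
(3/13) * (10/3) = 10/13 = 0.77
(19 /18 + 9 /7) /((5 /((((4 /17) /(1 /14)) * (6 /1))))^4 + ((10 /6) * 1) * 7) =5968134144 /29749956029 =0.20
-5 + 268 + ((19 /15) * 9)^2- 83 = 7749 /25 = 309.96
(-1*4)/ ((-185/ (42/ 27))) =56/ 1665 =0.03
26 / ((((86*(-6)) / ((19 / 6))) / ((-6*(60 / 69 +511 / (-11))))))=-2848651 / 65274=-43.64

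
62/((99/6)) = 124/33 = 3.76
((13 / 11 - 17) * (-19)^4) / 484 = -11337927 / 2662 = -4259.18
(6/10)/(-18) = -1/30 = -0.03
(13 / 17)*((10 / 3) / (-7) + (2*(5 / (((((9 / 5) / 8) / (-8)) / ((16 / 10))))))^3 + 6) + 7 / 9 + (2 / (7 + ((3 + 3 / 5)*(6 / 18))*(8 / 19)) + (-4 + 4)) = -512261677644617 / 3638439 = -140791608.06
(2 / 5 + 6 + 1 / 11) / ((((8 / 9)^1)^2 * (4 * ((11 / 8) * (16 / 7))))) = 0.65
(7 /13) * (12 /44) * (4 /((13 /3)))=252 /1859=0.14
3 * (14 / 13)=42 / 13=3.23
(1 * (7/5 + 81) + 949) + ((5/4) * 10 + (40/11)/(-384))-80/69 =63314633/60720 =1042.73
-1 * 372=-372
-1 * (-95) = 95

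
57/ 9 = 19/ 3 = 6.33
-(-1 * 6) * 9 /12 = 9 /2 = 4.50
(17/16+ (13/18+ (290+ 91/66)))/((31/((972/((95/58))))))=363602493/64790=5612.02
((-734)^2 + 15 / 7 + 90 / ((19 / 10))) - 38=71656079 / 133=538767.51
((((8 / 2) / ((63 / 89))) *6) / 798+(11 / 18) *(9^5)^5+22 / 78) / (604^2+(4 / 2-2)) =95575912795379410700749630819 / 79476624864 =1202566326374936417.94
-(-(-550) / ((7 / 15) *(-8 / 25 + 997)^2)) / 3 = -1718750 / 4345998223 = -0.00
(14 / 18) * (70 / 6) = 245 / 27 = 9.07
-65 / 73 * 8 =-520 / 73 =-7.12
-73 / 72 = -1.01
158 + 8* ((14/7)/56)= 1108/7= 158.29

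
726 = 726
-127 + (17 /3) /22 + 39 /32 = -132553 /1056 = -125.52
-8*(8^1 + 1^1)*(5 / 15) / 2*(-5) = 60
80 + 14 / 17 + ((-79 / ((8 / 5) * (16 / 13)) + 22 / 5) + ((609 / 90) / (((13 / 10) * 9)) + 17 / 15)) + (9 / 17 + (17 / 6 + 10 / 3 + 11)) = 246371611 / 3818880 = 64.51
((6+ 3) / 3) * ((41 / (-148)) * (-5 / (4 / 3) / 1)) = 1845 / 592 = 3.12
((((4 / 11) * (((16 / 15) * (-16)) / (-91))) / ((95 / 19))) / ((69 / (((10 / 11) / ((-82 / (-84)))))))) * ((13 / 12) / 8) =128 / 5134635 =0.00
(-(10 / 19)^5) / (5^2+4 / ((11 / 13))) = -1100000 / 809684373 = -0.00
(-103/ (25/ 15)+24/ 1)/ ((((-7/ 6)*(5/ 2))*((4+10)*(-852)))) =-27/ 24850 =-0.00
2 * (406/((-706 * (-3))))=406/1059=0.38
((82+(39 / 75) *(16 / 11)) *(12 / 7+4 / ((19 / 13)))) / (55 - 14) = 13472736 / 1499575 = 8.98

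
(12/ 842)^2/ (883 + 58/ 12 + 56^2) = 0.00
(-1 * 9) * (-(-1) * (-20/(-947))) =-180/947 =-0.19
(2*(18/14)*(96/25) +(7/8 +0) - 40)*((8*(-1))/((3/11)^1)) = 450461/525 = 858.02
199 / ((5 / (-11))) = -2189 / 5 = -437.80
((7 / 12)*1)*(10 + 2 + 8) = 35 / 3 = 11.67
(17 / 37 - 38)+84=1719 / 37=46.46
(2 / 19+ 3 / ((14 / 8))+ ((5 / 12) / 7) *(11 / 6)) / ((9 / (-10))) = -92345 / 43092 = -2.14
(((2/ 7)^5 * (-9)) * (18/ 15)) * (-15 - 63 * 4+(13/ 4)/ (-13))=461808/ 84035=5.50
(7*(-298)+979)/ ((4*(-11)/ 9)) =9963/ 44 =226.43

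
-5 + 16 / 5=-9 / 5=-1.80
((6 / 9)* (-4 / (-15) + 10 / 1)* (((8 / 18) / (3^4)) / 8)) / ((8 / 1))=77 / 131220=0.00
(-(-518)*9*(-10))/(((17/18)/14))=-691072.94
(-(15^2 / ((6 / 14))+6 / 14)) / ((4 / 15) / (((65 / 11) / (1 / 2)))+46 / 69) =-597675 / 784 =-762.34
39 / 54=13 / 18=0.72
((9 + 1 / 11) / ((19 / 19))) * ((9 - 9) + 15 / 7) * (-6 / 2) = -4500 / 77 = -58.44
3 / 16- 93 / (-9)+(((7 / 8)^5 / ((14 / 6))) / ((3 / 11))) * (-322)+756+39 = 26836447 / 49152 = 545.99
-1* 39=-39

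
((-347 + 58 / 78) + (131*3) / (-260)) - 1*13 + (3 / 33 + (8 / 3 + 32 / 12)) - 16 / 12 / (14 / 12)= -7136861 / 20020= -356.49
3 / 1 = 3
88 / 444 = 22 / 111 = 0.20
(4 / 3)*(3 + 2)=20 / 3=6.67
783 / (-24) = -261 / 8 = -32.62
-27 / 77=-0.35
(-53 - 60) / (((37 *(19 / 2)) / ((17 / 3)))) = -3842 / 2109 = -1.82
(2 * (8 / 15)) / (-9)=-16 / 135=-0.12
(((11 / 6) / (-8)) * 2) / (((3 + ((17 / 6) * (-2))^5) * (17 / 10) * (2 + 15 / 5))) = 891 / 96500704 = 0.00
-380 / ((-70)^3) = 19 / 17150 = 0.00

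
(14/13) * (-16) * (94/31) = -52.25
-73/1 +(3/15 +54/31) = -11014/155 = -71.06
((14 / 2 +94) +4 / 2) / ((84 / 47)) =4841 / 84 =57.63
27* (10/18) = 15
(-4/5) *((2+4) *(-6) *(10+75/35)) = 2448/7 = 349.71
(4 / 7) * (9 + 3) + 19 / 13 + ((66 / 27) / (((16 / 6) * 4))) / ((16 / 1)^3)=148833257 / 17891328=8.32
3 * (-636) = -1908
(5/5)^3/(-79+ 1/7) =-7/552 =-0.01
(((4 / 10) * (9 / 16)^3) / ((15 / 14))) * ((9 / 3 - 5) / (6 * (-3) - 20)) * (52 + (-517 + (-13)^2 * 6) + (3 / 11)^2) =56505519 / 29427200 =1.92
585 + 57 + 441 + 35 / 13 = 1085.69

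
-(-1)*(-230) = -230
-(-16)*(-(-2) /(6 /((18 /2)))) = 48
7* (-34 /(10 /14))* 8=-13328 /5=-2665.60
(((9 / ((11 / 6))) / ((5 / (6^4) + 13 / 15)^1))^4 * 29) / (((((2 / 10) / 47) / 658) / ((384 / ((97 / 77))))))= 1382362335486.18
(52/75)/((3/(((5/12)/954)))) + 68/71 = 8758643/9144090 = 0.96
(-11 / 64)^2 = 121 / 4096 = 0.03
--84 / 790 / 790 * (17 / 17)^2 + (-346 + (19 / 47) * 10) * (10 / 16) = -1567270138 / 7333175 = -213.72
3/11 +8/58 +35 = 11296/319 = 35.41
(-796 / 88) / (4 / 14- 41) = 1393 / 6270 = 0.22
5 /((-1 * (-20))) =1 /4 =0.25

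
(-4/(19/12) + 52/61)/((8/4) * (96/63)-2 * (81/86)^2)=-150656520/114614669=-1.31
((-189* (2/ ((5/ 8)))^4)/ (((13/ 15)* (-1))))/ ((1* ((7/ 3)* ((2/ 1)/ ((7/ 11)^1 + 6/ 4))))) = 187121664/ 17875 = 10468.34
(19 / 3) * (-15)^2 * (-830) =-1182750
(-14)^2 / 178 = 98 / 89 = 1.10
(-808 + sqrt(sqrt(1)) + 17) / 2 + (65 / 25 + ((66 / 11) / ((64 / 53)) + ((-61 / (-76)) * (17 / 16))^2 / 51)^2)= -36164828701322443 / 98389060485120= -367.57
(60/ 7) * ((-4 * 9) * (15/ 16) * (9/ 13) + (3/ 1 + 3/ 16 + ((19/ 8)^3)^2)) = 8142492075/ 5963776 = 1365.32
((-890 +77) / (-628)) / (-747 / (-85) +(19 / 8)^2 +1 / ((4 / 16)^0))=1105680 / 13177481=0.08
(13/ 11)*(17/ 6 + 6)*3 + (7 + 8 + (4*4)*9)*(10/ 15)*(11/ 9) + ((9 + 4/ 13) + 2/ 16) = 1753475/ 10296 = 170.31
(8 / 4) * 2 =4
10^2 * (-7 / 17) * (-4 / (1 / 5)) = 14000 / 17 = 823.53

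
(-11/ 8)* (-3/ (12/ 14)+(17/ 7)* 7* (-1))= 451/ 16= 28.19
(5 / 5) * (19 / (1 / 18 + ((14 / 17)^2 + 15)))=98838 / 81847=1.21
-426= -426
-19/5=-3.80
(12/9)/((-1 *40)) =-1/30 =-0.03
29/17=1.71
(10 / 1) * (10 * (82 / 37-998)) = -3684400 / 37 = -99578.38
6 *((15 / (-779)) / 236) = -45 / 91922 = -0.00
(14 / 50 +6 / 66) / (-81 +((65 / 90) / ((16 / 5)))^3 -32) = -2436562944 / 742240100525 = -0.00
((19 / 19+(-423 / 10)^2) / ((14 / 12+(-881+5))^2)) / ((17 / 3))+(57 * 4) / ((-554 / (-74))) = 98783528143191 / 3243559317725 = 30.46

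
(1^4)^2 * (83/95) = 83/95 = 0.87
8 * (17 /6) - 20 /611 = 41488 /1833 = 22.63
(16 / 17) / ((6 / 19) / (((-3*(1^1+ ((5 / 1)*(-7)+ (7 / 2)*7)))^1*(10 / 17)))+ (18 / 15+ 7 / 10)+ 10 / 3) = 173280 / 966977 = 0.18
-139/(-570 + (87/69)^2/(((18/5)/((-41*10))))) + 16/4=14964959/3575795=4.19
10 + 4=14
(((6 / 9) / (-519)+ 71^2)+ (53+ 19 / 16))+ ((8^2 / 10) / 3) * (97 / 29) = 18430811071 / 3612240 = 5102.32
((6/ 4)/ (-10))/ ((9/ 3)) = -1/ 20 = -0.05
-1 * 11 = -11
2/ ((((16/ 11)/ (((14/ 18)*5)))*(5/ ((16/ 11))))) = 14/ 9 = 1.56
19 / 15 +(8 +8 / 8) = 154 / 15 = 10.27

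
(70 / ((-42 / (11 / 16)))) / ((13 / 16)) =-55 / 39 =-1.41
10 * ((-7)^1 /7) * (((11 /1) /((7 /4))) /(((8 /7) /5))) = -275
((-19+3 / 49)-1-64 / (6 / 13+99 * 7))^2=401.24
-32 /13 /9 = -32 /117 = -0.27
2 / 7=0.29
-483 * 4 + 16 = -1916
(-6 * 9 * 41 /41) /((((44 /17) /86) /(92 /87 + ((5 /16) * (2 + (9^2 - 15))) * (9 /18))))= -53493849 /2552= -20961.54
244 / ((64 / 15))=915 / 16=57.19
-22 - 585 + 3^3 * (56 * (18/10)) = 10573/5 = 2114.60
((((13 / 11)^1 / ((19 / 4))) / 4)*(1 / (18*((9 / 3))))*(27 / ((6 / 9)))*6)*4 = 234 / 209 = 1.12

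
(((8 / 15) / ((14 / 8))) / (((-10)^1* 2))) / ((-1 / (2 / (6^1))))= 8 / 1575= 0.01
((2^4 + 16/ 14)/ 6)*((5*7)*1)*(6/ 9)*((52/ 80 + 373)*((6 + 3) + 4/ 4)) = 249100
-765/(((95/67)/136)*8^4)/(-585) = 19363/632320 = 0.03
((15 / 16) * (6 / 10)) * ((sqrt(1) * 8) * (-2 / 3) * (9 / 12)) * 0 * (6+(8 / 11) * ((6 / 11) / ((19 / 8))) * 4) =0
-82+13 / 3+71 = -6.67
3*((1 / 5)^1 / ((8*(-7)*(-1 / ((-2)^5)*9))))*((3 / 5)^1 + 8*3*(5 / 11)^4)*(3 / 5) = -67956 / 1830125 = -0.04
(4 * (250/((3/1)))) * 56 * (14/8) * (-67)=-6566000/3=-2188666.67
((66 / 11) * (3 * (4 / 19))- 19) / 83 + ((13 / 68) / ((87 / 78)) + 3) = 4646325 / 1554922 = 2.99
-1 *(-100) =100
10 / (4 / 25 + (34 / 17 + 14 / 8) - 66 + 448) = 1000 / 38591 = 0.03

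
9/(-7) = -9/7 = -1.29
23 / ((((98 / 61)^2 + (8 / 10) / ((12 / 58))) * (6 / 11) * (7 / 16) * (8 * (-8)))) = -4707065 / 20153168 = -0.23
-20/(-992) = 5/248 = 0.02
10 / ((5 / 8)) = 16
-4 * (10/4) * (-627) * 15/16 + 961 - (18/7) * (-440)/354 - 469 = 21057453/3304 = 6373.32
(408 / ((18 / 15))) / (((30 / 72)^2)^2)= 1410048 / 125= 11280.38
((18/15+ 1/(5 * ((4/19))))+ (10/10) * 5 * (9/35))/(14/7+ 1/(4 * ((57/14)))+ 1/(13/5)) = 356421/253750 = 1.40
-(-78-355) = 433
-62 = -62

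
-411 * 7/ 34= -2877/ 34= -84.62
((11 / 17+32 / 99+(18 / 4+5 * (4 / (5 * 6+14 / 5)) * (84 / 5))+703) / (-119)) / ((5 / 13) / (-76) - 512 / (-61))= -426985310102 / 593037106101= -0.72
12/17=0.71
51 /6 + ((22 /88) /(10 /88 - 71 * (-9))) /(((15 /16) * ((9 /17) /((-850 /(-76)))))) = 245497561 /28852146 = 8.51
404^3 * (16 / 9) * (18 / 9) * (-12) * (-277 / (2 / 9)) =3506913816576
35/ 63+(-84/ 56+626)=11251/ 18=625.06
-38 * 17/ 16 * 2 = -323/ 4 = -80.75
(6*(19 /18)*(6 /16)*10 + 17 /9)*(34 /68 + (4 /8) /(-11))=4615 /396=11.65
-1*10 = -10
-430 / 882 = -215 / 441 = -0.49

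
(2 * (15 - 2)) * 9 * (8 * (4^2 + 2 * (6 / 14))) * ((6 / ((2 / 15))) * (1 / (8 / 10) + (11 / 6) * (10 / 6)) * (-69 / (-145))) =590620680 / 203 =2909461.48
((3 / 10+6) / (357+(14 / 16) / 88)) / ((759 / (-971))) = -93216 / 4129075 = -0.02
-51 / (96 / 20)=-85 / 8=-10.62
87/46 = 1.89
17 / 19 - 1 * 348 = -6595 / 19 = -347.11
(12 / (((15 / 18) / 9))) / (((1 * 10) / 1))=324 / 25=12.96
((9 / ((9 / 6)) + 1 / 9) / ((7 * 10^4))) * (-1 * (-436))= 1199 / 31500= 0.04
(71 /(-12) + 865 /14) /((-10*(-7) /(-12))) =-4693 /490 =-9.58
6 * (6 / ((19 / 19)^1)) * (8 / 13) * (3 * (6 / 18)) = 288 / 13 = 22.15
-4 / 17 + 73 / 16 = 1177 / 272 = 4.33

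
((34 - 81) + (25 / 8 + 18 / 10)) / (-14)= 1683 / 560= 3.01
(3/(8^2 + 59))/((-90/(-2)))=1/1845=0.00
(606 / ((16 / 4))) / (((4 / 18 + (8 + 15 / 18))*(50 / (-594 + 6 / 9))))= -161802 / 815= -198.53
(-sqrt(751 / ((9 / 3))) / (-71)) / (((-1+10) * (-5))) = -sqrt(2253) / 9585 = -0.00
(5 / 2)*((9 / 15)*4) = 6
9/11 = 0.82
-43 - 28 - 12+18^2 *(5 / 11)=64.27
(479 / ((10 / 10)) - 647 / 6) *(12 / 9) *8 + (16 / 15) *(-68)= 174896 / 45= 3886.58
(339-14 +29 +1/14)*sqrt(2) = 4957*sqrt(2)/14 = 500.73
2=2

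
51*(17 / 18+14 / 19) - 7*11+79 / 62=17705 / 1767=10.02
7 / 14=1 / 2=0.50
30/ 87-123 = -3557/ 29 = -122.66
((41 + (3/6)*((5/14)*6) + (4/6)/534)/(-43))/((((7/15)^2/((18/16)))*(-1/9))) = 955401075/21002576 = 45.49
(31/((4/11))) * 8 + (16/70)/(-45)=1074142/1575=681.99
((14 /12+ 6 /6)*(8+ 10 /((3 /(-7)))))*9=-299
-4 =-4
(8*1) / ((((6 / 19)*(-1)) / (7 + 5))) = -304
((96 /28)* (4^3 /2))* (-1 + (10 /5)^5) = 23808 /7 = 3401.14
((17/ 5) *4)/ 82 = 34/ 205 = 0.17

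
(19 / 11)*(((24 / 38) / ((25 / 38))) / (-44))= -114 / 3025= -0.04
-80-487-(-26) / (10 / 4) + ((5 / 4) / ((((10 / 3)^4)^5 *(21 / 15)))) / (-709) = -44198492800000003486784401 / 79408000000000000000000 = -556.60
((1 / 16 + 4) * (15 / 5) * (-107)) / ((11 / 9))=-187785 / 176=-1066.96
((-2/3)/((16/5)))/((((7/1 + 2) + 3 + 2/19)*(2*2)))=-19/4416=-0.00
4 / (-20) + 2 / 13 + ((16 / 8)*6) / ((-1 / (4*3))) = -144.05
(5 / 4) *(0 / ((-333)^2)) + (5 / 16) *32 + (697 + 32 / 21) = 14879 / 21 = 708.52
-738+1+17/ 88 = -736.81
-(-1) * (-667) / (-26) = 25.65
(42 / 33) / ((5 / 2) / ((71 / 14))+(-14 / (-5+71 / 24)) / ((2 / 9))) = 6958 / 171391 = 0.04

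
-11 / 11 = -1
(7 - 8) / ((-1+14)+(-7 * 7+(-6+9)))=0.03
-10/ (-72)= 5/ 36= 0.14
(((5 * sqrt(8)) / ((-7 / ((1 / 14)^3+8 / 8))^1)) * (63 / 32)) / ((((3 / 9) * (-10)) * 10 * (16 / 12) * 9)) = 4941 * sqrt(2) / 702464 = 0.01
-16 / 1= -16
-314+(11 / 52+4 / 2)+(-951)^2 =47012639 / 52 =904089.21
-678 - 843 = -1521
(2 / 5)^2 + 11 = 279 / 25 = 11.16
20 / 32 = 5 / 8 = 0.62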